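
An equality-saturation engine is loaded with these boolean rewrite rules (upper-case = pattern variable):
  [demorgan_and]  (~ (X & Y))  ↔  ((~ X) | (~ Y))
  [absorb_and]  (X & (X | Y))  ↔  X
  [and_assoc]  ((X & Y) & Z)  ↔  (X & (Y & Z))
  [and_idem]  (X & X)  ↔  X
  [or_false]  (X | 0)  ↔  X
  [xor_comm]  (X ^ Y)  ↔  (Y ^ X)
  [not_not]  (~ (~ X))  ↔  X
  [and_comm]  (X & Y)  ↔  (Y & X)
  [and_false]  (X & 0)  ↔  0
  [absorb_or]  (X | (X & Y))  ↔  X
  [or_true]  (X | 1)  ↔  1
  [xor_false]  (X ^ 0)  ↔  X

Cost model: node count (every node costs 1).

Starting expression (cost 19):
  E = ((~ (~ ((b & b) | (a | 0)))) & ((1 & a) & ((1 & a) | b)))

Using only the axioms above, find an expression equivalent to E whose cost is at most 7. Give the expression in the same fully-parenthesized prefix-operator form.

((b | a) & (1 & a))   [cost 7]

(1) (~ (~ ((b & b) | (a | 0))))  =[not_not →]=  ((b & b) | (a | 0))    ⊢ (((b & b) | (a | 0)) & ((1 & a) & ((1 & a) | b)))
(2) ((1 & a) & ((1 & a) | b))  =[absorb_and →]=  (1 & a)    ⊢ (((b & b) | (a | 0)) & (1 & a))
(3) (b & b)  =[and_idem →]=  b    ⊢ ((b | (a | 0)) & (1 & a))
(4) (a | 0)  =[or_false →]=  a    ⊢ cost 7, within 7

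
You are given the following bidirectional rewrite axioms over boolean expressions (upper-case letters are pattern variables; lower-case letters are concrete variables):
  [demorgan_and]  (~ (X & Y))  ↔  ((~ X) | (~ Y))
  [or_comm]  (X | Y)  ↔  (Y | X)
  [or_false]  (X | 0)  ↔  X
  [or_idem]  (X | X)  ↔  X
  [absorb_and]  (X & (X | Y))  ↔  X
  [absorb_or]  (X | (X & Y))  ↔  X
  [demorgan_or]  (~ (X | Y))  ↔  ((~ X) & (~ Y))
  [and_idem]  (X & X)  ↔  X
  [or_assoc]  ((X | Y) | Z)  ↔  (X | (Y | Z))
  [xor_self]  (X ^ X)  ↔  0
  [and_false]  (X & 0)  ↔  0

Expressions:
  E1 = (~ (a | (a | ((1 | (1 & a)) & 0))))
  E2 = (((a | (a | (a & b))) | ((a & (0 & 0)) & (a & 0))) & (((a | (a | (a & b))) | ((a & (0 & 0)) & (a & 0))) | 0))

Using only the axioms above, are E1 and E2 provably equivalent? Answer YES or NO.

NO

Every axiom is a valid identity, so a rewrite proof would force E1 and E2 to agree under every assignment.
At a=0, b=0: E1 = 1 but E2 = 0; they differ, so no derivation exists.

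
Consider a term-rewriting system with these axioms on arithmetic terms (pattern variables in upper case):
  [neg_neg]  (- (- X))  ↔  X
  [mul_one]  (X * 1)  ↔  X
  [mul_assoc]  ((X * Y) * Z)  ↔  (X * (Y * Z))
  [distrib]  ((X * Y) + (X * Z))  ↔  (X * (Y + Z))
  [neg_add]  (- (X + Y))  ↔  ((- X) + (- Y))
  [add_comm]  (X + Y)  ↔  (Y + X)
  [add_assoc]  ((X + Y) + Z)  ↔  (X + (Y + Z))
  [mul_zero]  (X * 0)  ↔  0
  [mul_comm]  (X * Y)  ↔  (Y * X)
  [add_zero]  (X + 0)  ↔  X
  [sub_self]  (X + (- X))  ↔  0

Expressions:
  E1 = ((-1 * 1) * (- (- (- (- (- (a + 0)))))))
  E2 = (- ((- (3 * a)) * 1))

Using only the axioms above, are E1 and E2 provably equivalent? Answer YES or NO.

NO

All listed rules preserve value, hence provable equivalence implies equal values everywhere; look for a separating assignment.
a=1 gives E1 ↦ 1, E2 ↦ 3; values differ ⇒ not provably equivalent.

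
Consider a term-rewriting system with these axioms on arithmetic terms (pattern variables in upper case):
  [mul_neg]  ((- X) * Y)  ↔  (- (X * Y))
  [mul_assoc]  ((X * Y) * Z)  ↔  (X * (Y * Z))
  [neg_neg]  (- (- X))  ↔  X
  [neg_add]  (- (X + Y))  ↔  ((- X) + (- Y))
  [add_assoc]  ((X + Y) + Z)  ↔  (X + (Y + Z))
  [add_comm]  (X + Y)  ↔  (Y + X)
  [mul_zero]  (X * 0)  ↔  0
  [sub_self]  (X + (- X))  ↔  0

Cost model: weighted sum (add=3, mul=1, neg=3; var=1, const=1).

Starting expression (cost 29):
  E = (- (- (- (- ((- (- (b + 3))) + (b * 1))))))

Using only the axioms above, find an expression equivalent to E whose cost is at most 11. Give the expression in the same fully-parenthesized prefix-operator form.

((b + 3) + (b * 1))   [cost 11]

1. [neg_neg →] (- (- (b + 3)))  →  (b + 3);  E = (- (- (- (- ((b + 3) + (b * 1))))))
2. [neg_neg →] (- (- (- (- ((b + 3) + (b * 1))))))  →  (- (- ((b + 3) + (b * 1))))
3. [neg_neg →] (- (- ((b + 3) + (b * 1))))  →  ((b + 3) + (b * 1));  cost 11 ≤ 11, done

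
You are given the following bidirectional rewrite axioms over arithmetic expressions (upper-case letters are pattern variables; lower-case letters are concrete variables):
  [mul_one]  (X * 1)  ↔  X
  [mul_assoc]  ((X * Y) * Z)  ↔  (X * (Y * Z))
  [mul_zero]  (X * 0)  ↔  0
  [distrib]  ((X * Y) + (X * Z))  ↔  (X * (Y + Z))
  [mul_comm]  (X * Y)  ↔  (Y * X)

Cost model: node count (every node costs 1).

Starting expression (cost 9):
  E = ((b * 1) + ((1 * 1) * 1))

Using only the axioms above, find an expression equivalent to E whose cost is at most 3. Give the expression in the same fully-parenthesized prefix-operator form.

(b + 1)   [cost 3]

step 1: mul_one (→) rewrites ((1 * 1) * 1) into (1 * 1), now ((b * 1) + (1 * 1))
step 2: mul_one (→) rewrites (1 * 1) into 1, now ((b * 1) + 1)
step 3: mul_one (→) rewrites (b * 1) into b, reaching cost 3 (bound 3)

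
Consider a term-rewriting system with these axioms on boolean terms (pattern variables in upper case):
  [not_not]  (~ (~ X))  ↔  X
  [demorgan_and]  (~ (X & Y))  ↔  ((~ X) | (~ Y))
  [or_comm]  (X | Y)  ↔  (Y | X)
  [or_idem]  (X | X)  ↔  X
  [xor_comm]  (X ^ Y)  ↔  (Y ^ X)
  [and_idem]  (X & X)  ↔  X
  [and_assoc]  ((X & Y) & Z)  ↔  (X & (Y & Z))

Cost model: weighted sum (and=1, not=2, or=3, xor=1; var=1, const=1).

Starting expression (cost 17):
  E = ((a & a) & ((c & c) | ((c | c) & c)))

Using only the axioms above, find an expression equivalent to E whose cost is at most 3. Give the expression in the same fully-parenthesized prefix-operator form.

(1) (c | c)  =[or_idem →]=  c    ⊢ ((a & a) & ((c & c) | (c & c)))
(2) ((c & c) | (c & c))  =[or_idem →]=  (c & c)    ⊢ ((a & a) & (c & c))
(3) (a & a)  =[and_idem →]=  a    ⊢ (a & (c & c))
(4) (c & c)  =[and_idem →]=  c    ⊢ cost 3, within 3

(a & c)   [cost 3]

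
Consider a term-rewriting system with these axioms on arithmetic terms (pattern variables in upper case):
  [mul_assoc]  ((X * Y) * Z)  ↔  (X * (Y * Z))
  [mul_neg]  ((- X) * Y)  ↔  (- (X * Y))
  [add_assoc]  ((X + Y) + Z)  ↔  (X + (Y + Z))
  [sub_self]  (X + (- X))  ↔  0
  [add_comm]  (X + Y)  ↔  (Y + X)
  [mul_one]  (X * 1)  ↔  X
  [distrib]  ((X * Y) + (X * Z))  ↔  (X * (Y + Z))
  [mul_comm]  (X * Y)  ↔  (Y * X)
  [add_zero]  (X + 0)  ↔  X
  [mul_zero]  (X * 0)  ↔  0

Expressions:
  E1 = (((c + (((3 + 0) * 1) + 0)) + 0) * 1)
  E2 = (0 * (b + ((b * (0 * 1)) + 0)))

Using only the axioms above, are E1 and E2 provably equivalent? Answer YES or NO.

NO

The axioms are sound identities: if E1 ↔* E2 then E1 and E2 evaluate identically under any assignment.
Under b=0, c=0: E1 evaluates to 3, E2 to 0. Distinct ⇒ no rewrite sequence connects them.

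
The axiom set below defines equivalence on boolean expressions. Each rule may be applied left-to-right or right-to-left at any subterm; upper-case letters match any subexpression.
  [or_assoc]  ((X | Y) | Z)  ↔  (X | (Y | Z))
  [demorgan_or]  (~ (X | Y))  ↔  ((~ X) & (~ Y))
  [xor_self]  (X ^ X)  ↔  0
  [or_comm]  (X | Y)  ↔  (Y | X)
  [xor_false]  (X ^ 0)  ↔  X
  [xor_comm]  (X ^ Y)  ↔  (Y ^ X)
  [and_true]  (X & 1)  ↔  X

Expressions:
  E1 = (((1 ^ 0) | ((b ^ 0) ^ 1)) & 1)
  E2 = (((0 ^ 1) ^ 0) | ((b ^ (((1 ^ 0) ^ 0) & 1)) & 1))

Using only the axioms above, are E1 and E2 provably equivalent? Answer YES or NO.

1. [xor_comm →] ((b ^ 0) ^ 1)  →  (1 ^ (b ^ 0));  E1 = (((1 ^ 0) | (1 ^ (b ^ 0))) & 1)
2. [and_true →] (((1 ^ 0) | (1 ^ (b ^ 0))) & 1)  →  ((1 ^ 0) | (1 ^ (b ^ 0)))
3. [xor_false →] (b ^ 0)  →  b;  E1 = ((1 ^ 0) | (1 ^ b))
4. [xor_false ←] 1  →  (1 ^ 0);  E1 = (((1 ^ 0) ^ 0) | (1 ^ b))
5. [xor_comm →] (1 ^ 0)  →  (0 ^ 1);  E1 = (((0 ^ 1) ^ 0) | (1 ^ b))
6. [xor_comm →] (1 ^ b)  →  (b ^ 1);  E1 = (((0 ^ 1) ^ 0) | (b ^ 1))
7. [xor_false ←] 1  →  (1 ^ 0);  E1 = (((0 ^ 1) ^ 0) | (b ^ (1 ^ 0)))
8. [and_true ←] (1 ^ 0)  →  ((1 ^ 0) & 1);  E1 = (((0 ^ 1) ^ 0) | (b ^ ((1 ^ 0) & 1)))
9. [and_true ←] (b ^ ((1 ^ 0) & 1))  →  ((b ^ ((1 ^ 0) & 1)) & 1);  E1 = (((0 ^ 1) ^ 0) | ((b ^ ((1 ^ 0) & 1)) & 1))
10. [xor_false ←] (1 ^ 0)  →  ((1 ^ 0) ^ 0);  this is E2

YES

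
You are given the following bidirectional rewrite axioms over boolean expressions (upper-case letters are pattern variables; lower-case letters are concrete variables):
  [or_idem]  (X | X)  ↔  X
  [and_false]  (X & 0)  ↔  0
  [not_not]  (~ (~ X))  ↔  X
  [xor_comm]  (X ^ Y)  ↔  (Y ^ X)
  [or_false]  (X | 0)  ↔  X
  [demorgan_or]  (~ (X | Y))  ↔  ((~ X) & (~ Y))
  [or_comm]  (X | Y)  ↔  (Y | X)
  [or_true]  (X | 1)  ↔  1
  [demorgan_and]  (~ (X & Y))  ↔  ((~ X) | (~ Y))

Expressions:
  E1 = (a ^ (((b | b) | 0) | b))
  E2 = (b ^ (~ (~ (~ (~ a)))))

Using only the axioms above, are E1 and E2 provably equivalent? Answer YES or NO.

YES

(1) ((b | b) | 0)  =[or_false →]=  (b | b)    ⊢ (a ^ ((b | b) | b))
(2) (b | b)  =[or_idem →]=  b    ⊢ (a ^ (b | b))
(3) (b | b)  =[or_idem →]=  b    ⊢ (a ^ b)
(4) a  =[not_not ←]=  (~ (~ a))    ⊢ ((~ (~ a)) ^ b)
(5) a  =[not_not ←]=  (~ (~ a))    ⊢ ((~ (~ (~ (~ a)))) ^ b)
(6) ((~ (~ (~ (~ a)))) ^ b)  =[xor_comm →]=  (b ^ (~ (~ (~ (~ a)))))    ⊢ E2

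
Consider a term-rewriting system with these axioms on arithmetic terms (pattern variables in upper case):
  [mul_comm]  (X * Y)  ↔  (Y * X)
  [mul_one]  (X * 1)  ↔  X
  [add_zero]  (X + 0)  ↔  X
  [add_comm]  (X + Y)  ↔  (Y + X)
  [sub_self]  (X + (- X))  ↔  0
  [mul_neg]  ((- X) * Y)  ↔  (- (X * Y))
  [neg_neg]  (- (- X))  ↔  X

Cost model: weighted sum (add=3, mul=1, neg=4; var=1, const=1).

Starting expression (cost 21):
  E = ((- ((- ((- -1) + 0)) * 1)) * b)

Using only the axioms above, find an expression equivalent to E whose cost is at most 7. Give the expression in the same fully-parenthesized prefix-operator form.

((- -1) * b)   [cost 7]

1. [mul_one →] ((- ((- -1) + 0)) * 1)  →  (- ((- -1) + 0));  E = ((- (- ((- -1) + 0))) * b)
2. [add_zero →] ((- -1) + 0)  →  (- -1);  E = ((- (- (- -1))) * b)
3. [neg_neg →] (- (- -1))  →  -1;  cost 7 ≤ 7, done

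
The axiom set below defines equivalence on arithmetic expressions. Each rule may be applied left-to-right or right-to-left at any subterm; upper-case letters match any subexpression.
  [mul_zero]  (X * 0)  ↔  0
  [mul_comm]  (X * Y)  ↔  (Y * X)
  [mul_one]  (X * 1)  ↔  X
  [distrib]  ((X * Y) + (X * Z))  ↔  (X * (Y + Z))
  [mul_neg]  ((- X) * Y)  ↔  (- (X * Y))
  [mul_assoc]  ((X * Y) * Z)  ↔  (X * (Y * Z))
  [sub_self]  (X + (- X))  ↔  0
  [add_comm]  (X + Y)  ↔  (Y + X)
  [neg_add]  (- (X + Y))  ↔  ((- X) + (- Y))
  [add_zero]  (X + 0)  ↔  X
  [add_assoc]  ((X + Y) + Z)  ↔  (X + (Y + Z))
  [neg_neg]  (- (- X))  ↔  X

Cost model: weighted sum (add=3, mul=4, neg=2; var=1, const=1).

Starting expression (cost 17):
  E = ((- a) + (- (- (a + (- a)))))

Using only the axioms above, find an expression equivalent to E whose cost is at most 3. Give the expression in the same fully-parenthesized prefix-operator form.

step 1: sub_self (→) rewrites (a + (- a)) into 0, now ((- a) + (- (- 0)))
step 2: neg_neg (→) rewrites (- (- 0)) into 0, now ((- a) + 0)
step 3: add_zero (→) rewrites ((- a) + 0) into (- a), reaching cost 3 (bound 3)

(- a)   [cost 3]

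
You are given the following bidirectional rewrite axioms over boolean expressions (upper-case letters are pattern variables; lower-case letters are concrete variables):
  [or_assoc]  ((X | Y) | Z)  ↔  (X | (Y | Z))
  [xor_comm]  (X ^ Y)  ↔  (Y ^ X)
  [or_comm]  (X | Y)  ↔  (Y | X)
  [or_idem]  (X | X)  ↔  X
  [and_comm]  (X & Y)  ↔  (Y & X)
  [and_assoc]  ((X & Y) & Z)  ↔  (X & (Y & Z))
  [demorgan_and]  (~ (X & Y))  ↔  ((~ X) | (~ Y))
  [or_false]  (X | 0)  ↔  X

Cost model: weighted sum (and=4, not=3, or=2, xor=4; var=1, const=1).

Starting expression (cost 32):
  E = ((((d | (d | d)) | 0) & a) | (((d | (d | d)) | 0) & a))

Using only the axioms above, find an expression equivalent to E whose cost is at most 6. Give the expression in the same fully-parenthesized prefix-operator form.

1. [or_idem →] ((((d | (d | d)) | 0) & a) | (((d | (d | d)) | 0) & a))  →  (((d | (d | d)) | 0) & a)
2. [or_idem →] (d | d)  →  d;  E = (((d | d) | 0) & a)
3. [or_idem →] (d | d)  →  d;  E = ((d | 0) & a)
4. [or_false →] (d | 0)  →  d;  cost 6 ≤ 6, done

(d & a)   [cost 6]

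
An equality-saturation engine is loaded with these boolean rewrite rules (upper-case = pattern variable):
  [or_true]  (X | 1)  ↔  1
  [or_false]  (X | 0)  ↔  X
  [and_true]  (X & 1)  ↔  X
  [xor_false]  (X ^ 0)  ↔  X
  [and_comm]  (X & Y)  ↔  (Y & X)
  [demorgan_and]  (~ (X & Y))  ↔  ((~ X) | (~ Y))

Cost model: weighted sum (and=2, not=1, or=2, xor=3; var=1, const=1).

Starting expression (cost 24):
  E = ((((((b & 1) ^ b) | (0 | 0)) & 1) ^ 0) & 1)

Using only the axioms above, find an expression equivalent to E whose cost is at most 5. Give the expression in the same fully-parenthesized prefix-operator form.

(b ^ b)   [cost 5]

(1) ((((((b & 1) ^ b) | (0 | 0)) & 1) ^ 0) & 1)  =[and_true →]=  (((((b & 1) ^ b) | (0 | 0)) & 1) ^ 0)
(2) (((((b & 1) ^ b) | (0 | 0)) & 1) ^ 0)  =[xor_false →]=  ((((b & 1) ^ b) | (0 | 0)) & 1)
(3) (0 | 0)  =[or_false →]=  0    ⊢ ((((b & 1) ^ b) | 0) & 1)
(4) ((((b & 1) ^ b) | 0) & 1)  =[and_true →]=  (((b & 1) ^ b) | 0)
(5) (((b & 1) ^ b) | 0)  =[or_false →]=  ((b & 1) ^ b)
(6) (b & 1)  =[and_true →]=  b    ⊢ cost 5, within 5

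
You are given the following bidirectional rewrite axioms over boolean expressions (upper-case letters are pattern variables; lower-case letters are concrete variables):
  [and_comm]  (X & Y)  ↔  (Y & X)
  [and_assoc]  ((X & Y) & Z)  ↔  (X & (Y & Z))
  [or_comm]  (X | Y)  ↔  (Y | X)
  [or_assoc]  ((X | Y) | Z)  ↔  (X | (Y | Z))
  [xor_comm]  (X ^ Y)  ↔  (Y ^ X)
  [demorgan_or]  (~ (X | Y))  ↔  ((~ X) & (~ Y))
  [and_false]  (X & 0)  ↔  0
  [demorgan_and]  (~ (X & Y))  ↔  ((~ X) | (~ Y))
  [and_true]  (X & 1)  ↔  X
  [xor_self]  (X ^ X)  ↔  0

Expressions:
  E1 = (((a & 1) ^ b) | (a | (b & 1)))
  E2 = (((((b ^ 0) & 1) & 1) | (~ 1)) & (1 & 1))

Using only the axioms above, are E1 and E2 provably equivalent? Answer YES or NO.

NO

Every axiom is a valid identity, so a rewrite proof would force E1 and E2 to agree under every assignment.
At a=1, b=0: E1 = 1 but E2 = 0; they differ, so no derivation exists.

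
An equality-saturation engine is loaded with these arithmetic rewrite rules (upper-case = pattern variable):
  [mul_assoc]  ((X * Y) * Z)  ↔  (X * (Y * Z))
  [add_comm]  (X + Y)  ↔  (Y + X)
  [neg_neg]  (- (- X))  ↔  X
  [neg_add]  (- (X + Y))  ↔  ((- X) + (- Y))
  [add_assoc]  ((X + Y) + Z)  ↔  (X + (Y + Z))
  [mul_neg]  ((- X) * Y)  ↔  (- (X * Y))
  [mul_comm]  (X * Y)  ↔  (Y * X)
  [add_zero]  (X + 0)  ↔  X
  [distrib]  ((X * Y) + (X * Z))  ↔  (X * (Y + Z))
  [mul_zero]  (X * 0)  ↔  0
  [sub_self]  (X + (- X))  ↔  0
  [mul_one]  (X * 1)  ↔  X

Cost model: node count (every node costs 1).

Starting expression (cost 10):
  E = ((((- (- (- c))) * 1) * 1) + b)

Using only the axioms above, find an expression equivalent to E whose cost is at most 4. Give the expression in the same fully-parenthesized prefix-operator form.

step 1: neg_neg (→) rewrites (- (- (- c))) into (- c), now ((((- c) * 1) * 1) + b)
step 2: mul_one (→) rewrites (((- c) * 1) * 1) into ((- c) * 1), now (((- c) * 1) + b)
step 3: mul_one (→) rewrites ((- c) * 1) into (- c), reaching cost 4 (bound 4)

((- c) + b)   [cost 4]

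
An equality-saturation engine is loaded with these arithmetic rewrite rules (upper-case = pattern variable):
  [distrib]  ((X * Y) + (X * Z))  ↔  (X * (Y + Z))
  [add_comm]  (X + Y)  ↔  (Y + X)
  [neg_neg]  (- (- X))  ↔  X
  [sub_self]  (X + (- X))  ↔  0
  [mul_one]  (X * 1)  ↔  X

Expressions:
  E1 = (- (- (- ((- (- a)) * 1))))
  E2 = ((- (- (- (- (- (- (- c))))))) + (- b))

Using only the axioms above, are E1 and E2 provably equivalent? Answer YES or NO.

Every axiom is a valid identity, so a rewrite proof would force E1 and E2 to agree under every assignment.
At a=0, b=0, c=1: E1 = 0 but E2 = -1; they differ, so no derivation exists.

NO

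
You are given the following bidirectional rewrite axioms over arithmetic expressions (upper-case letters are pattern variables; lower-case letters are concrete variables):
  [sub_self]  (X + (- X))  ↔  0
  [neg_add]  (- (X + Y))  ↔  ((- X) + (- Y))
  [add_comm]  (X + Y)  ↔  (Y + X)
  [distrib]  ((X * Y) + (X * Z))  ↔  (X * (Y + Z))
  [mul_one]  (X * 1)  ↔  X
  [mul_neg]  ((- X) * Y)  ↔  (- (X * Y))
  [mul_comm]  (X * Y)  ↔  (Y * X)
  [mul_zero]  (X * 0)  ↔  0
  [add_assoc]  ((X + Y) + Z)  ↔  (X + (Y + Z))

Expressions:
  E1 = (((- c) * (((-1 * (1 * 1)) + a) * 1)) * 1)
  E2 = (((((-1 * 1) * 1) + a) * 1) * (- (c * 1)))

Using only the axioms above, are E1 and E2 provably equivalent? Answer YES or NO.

YES

1. [mul_one →] (1 * 1)  →  1;  E1 = (((- c) * (((-1 * 1) + a) * 1)) * 1)
2. [mul_one →] (((- c) * (((-1 * 1) + a) * 1)) * 1)  →  ((- c) * (((-1 * 1) + a) * 1))
3. [mul_one →] (((-1 * 1) + a) * 1)  →  ((-1 * 1) + a);  E1 = ((- c) * ((-1 * 1) + a))
4. [mul_one →] (-1 * 1)  →  -1;  E1 = ((- c) * (-1 + a))
5. [mul_one ←] (-1 + a)  →  ((-1 + a) * 1);  E1 = ((- c) * ((-1 + a) * 1))
6. [mul_one ←] c  →  (c * 1);  E1 = ((- (c * 1)) * ((-1 + a) * 1))
7. [mul_one ←] -1  →  (-1 * 1);  E1 = ((- (c * 1)) * (((-1 * 1) + a) * 1))
8. [mul_comm →] ((- (c * 1)) * (((-1 * 1) + a) * 1))  →  ((((-1 * 1) + a) * 1) * (- (c * 1)))
9. [mul_one ←] -1  →  (-1 * 1);  this is E2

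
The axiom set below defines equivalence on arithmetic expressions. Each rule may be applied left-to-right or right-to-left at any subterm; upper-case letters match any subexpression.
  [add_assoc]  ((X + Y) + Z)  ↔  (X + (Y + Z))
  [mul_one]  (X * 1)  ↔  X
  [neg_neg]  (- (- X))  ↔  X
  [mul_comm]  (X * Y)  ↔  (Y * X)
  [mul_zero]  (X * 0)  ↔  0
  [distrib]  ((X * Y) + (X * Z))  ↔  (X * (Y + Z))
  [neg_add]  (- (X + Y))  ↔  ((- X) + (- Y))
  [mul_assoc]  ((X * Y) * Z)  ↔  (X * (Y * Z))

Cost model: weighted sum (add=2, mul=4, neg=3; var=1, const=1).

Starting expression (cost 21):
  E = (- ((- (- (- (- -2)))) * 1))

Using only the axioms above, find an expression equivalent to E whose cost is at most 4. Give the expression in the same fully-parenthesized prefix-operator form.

1. [neg_neg →] (- (- (- -2)))  →  (- -2);  E = (- ((- (- -2)) * 1))
2. [mul_one →] ((- (- -2)) * 1)  →  (- (- -2));  E = (- (- (- -2)))
3. [neg_neg →] (- (- (- -2)))  →  (- -2);  cost 4 ≤ 4, done

(- -2)   [cost 4]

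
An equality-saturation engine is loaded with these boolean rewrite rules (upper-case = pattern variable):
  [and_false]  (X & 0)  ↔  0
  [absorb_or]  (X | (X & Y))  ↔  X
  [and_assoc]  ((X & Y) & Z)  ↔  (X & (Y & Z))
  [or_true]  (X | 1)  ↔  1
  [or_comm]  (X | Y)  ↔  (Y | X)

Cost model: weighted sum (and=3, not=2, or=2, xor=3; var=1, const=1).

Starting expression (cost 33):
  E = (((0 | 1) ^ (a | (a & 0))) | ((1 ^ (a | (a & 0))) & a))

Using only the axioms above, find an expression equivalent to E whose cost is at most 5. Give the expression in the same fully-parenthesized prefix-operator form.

(1) (0 | 1)  =[or_true →]=  1    ⊢ ((1 ^ (a | (a & 0))) | ((1 ^ (a | (a & 0))) & a))
(2) ((1 ^ (a | (a & 0))) | ((1 ^ (a | (a & 0))) & a))  =[absorb_or →]=  (1 ^ (a | (a & 0)))
(3) (a | (a & 0))  =[absorb_or →]=  a    ⊢ cost 5, within 5

(1 ^ a)   [cost 5]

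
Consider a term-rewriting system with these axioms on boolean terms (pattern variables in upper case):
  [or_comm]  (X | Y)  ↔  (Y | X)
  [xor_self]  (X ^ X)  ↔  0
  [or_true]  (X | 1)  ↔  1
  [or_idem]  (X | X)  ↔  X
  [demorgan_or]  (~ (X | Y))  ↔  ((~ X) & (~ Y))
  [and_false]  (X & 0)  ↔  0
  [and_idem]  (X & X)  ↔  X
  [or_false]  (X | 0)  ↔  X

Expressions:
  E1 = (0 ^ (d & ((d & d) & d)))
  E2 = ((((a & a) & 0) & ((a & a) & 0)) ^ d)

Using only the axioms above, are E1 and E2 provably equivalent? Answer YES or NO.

YES

1. [and_idem →] (d & d)  →  d;  E1 = (0 ^ (d & (d & d)))
2. [and_idem →] (d & d)  →  d;  E1 = (0 ^ (d & d))
3. [and_idem →] (d & d)  →  d;  E1 = (0 ^ d)
4. [and_false ←] 0  →  (a & 0);  E1 = ((a & 0) ^ d)
5. [and_idem ←] a  →  (a & a);  E1 = (((a & a) & 0) ^ d)
6. [and_idem ←] ((a & a) & 0)  →  (((a & a) & 0) & ((a & a) & 0));  this is E2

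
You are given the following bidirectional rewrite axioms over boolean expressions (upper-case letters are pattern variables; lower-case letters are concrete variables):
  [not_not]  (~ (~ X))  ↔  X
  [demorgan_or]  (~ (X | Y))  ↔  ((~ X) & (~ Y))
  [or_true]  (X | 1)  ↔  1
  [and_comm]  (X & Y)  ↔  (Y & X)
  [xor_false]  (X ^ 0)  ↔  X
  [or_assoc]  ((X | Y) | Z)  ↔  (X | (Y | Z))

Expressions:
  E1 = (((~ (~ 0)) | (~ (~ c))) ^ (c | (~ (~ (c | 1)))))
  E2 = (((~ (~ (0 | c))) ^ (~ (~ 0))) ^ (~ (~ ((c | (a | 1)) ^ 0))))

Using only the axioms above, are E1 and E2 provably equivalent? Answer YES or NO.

YES

step 1: or_true (→) rewrites (c | 1) into 1, now (((~ (~ 0)) | (~ (~ c))) ^ (c | (~ (~ 1))))
step 2: not_not (→) rewrites (~ (~ 1)) into 1, now (((~ (~ 0)) | (~ (~ c))) ^ (c | 1))
step 3: not_not (→) rewrites (~ (~ 0)) into 0, now ((0 | (~ (~ c))) ^ (c | 1))
step 4: not_not (→) rewrites (~ (~ c)) into c, now ((0 | c) ^ (c | 1))
step 5: xor_false (←) rewrites (0 | c) into ((0 | c) ^ 0), now (((0 | c) ^ 0) ^ (c | 1))
step 6: or_true (←) rewrites 1 into (a | 1), now (((0 | c) ^ 0) ^ (c | (a | 1)))
step 7: not_not (←) rewrites (0 | c) into (~ (~ (0 | c))), now (((~ (~ (0 | c))) ^ 0) ^ (c | (a | 1)))
step 8: not_not (←) rewrites (c | (a | 1)) into (~ (~ (c | (a | 1)))), now (((~ (~ (0 | c))) ^ 0) ^ (~ (~ (c | (a | 1)))))
step 9: not_not (←) rewrites 0 into (~ (~ 0)), now (((~ (~ (0 | c))) ^ (~ (~ 0))) ^ (~ (~ (c | (a | 1)))))
step 10: xor_false (←) rewrites (c | (a | 1)) into ((c | (a | 1)) ^ 0), which is E2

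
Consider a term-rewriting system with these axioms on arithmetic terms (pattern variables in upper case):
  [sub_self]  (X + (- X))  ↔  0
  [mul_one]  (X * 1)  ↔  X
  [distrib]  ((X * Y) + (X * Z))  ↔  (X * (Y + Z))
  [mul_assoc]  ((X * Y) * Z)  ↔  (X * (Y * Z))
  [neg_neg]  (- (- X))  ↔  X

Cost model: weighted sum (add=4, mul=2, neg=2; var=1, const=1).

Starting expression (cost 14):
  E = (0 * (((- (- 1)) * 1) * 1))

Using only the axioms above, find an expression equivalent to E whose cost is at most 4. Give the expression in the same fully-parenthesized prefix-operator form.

(0 * 1)   [cost 4]

(1) ((- (- 1)) * 1)  =[mul_one →]=  (- (- 1))    ⊢ (0 * ((- (- 1)) * 1))
(2) ((- (- 1)) * 1)  =[mul_one →]=  (- (- 1))    ⊢ (0 * (- (- 1)))
(3) (- (- 1))  =[neg_neg →]=  1    ⊢ cost 4, within 4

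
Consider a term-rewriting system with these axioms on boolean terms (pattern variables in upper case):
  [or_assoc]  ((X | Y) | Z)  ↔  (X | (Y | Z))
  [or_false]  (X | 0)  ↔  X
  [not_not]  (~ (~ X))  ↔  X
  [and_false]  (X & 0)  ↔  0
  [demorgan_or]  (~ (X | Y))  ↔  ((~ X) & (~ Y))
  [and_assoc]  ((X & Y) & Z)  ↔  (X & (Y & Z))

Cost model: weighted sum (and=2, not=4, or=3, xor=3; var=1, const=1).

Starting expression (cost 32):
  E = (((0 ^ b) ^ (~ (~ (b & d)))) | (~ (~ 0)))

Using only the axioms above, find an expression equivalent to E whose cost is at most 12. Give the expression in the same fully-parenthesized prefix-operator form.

((0 ^ b) ^ (b & d))   [cost 12]

1. [not_not →] (~ (~ 0))  →  0;  E = (((0 ^ b) ^ (~ (~ (b & d)))) | 0)
2. [or_false →] (((0 ^ b) ^ (~ (~ (b & d)))) | 0)  →  ((0 ^ b) ^ (~ (~ (b & d))))
3. [not_not →] (~ (~ (b & d)))  →  (b & d);  cost 12 ≤ 12, done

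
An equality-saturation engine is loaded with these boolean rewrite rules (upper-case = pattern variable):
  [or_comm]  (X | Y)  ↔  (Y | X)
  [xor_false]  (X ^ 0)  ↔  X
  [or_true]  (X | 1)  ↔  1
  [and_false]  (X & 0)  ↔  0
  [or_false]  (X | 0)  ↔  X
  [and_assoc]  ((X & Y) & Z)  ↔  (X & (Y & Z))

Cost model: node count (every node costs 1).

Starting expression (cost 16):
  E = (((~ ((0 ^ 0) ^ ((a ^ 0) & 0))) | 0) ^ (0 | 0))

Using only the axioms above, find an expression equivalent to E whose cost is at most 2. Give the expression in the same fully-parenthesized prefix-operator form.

(1) (a ^ 0)  =[xor_false →]=  a    ⊢ (((~ ((0 ^ 0) ^ (a & 0))) | 0) ^ (0 | 0))
(2) (0 | 0)  =[or_false →]=  0    ⊢ (((~ ((0 ^ 0) ^ (a & 0))) | 0) ^ 0)
(3) (a & 0)  =[and_false →]=  0    ⊢ (((~ ((0 ^ 0) ^ 0)) | 0) ^ 0)
(4) ((0 ^ 0) ^ 0)  =[xor_false →]=  (0 ^ 0)    ⊢ (((~ (0 ^ 0)) | 0) ^ 0)
(5) ((~ (0 ^ 0)) | 0)  =[or_false →]=  (~ (0 ^ 0))    ⊢ ((~ (0 ^ 0)) ^ 0)
(6) (0 ^ 0)  =[xor_false →]=  0    ⊢ ((~ 0) ^ 0)
(7) ((~ 0) ^ 0)  =[xor_false →]=  (~ 0)    ⊢ cost 2, within 2

(~ 0)   [cost 2]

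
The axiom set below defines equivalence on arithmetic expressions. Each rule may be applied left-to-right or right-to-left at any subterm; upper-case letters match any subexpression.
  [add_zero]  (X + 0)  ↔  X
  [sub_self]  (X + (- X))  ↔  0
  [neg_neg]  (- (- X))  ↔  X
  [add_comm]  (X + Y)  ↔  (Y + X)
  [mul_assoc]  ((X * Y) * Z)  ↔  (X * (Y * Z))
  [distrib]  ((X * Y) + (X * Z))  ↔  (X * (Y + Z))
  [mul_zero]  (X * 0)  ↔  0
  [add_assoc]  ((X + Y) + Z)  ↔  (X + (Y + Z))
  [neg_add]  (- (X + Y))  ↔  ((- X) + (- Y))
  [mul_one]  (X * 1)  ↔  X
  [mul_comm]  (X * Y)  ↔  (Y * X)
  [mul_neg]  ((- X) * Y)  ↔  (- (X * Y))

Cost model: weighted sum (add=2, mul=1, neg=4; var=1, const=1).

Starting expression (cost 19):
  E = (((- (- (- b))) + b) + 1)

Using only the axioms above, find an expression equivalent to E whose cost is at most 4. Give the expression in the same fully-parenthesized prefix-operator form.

(0 + 1)   [cost 4]

1. [neg_neg →] (- (- b))  →  b;  E = (((- b) + b) + 1)
2. [add_comm →] ((- b) + b)  →  (b + (- b));  E = ((b + (- b)) + 1)
3. [sub_self →] (b + (- b))  →  0;  cost 4 ≤ 4, done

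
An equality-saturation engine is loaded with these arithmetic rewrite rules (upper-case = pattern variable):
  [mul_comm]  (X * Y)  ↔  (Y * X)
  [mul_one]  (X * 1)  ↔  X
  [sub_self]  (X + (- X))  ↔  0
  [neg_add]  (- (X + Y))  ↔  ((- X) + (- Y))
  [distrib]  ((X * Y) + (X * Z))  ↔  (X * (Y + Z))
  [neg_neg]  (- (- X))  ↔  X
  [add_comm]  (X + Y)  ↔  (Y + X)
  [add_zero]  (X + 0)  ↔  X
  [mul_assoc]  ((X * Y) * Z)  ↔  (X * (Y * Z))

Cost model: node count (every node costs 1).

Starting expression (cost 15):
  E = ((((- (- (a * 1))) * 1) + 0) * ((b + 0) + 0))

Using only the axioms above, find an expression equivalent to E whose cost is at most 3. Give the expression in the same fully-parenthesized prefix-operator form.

1. [neg_neg →] (- (- (a * 1)))  →  (a * 1);  E = ((((a * 1) * 1) + 0) * ((b + 0) + 0))
2. [mul_one →] (a * 1)  →  a;  E = (((a * 1) + 0) * ((b + 0) + 0))
3. [add_zero →] ((b + 0) + 0)  →  (b + 0);  E = (((a * 1) + 0) * (b + 0))
4. [mul_one →] (a * 1)  →  a;  E = ((a + 0) * (b + 0))
5. [add_zero →] (a + 0)  →  a;  E = (a * (b + 0))
6. [add_zero →] (b + 0)  →  b;  cost 3 ≤ 3, done

(a * b)   [cost 3]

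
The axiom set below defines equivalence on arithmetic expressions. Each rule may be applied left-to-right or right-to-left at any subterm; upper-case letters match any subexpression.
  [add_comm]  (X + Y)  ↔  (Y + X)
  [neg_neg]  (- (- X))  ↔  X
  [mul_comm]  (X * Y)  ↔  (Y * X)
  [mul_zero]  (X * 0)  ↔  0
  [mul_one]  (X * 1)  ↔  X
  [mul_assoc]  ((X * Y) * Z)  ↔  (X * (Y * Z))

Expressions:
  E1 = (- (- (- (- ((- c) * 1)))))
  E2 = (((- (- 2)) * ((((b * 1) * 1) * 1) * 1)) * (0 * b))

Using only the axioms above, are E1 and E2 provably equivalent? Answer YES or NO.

All listed rules preserve value, hence provable equivalence implies equal values everywhere; look for a separating assignment.
b=0, c=1 gives E1 ↦ -1, E2 ↦ 0; values differ ⇒ not provably equivalent.

NO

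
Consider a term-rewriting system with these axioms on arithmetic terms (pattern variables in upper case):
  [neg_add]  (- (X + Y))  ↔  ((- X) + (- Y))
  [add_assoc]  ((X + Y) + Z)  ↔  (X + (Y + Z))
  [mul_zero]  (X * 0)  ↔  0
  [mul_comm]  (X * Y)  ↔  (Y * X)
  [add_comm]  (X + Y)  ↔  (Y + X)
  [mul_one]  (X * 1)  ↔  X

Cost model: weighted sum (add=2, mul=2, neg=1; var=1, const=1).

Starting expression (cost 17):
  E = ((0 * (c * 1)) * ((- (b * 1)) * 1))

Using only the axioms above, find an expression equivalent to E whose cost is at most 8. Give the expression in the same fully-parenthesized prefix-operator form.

((0 * c) * (- b))   [cost 8]

step 1: mul_one (→) rewrites ((- (b * 1)) * 1) into (- (b * 1)), now ((0 * (c * 1)) * (- (b * 1)))
step 2: mul_one (→) rewrites (c * 1) into c, now ((0 * c) * (- (b * 1)))
step 3: mul_one (→) rewrites (b * 1) into b, reaching cost 8 (bound 8)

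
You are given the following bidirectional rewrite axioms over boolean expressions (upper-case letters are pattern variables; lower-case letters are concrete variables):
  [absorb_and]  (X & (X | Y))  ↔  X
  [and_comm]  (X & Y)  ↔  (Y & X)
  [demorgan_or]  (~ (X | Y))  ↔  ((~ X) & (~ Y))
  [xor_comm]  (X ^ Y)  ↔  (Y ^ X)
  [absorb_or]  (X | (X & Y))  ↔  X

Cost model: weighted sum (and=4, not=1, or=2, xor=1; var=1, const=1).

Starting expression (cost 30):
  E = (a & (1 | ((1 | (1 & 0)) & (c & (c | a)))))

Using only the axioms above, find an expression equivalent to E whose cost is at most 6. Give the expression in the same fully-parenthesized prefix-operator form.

(a & 1)   [cost 6]

step 1: absorb_or (→) rewrites (1 | (1 & 0)) into 1, now (a & (1 | (1 & (c & (c | a)))))
step 2: absorb_and (→) rewrites (c & (c | a)) into c, now (a & (1 | (1 & c)))
step 3: absorb_or (→) rewrites (1 | (1 & c)) into 1, reaching cost 6 (bound 6)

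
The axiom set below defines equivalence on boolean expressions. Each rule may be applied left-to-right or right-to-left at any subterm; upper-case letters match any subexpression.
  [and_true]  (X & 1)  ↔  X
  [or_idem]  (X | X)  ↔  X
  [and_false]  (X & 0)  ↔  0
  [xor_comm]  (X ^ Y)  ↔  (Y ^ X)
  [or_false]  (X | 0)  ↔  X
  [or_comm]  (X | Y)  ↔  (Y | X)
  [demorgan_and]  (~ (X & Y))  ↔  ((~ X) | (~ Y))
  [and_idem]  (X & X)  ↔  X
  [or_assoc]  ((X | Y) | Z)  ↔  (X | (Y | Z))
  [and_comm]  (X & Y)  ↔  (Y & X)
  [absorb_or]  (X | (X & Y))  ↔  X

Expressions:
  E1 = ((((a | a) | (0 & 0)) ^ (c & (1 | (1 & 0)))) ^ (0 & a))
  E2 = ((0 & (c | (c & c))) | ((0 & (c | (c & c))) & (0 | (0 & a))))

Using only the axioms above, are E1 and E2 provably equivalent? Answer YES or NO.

The axioms are sound identities: if E1 ↔* E2 then E1 and E2 evaluate identically under any assignment.
Under a=0, c=1: E1 evaluates to 1, E2 to 0. Distinct ⇒ no rewrite sequence connects them.

NO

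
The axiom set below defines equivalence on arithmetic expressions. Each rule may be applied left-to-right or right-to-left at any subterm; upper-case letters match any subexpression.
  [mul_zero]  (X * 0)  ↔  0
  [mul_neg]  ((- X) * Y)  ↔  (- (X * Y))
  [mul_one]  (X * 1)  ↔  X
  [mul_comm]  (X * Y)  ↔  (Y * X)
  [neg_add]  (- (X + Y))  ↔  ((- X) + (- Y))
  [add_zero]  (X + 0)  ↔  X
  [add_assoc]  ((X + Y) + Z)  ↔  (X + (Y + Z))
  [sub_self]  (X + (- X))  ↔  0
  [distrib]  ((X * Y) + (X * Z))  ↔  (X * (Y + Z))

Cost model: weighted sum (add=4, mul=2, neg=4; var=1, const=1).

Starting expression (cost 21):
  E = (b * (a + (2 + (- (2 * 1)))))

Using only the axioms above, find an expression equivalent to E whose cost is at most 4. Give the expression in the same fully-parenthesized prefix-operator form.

(b * a)   [cost 4]

(1) (2 * 1)  =[mul_one →]=  2    ⊢ (b * (a + (2 + (- 2))))
(2) (2 + (- 2))  =[sub_self →]=  0    ⊢ (b * (a + 0))
(3) (a + 0)  =[add_zero →]=  a    ⊢ cost 4, within 4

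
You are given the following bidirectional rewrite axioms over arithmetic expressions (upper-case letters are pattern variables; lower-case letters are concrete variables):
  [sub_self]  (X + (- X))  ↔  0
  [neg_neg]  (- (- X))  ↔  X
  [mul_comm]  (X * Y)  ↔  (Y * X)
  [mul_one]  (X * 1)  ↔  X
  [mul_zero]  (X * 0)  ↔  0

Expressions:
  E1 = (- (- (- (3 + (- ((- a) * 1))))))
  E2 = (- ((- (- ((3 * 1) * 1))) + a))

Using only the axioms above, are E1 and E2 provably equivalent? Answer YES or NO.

YES

step 1: mul_one (→) rewrites ((- a) * 1) into (- a), now (- (- (- (3 + (- (- a))))))
step 2: neg_neg (→) rewrites (- (- a)) into a, now (- (- (- (3 + a))))
step 3: neg_neg (→) rewrites (- (- (3 + a))) into (3 + a), now (- (3 + a))
step 4: neg_neg (←) rewrites 3 into (- (- 3)), now (- ((- (- 3)) + a))
step 5: mul_one (←) rewrites 3 into (3 * 1), now (- ((- (- (3 * 1))) + a))
step 6: mul_one (←) rewrites (3 * 1) into ((3 * 1) * 1), which is E2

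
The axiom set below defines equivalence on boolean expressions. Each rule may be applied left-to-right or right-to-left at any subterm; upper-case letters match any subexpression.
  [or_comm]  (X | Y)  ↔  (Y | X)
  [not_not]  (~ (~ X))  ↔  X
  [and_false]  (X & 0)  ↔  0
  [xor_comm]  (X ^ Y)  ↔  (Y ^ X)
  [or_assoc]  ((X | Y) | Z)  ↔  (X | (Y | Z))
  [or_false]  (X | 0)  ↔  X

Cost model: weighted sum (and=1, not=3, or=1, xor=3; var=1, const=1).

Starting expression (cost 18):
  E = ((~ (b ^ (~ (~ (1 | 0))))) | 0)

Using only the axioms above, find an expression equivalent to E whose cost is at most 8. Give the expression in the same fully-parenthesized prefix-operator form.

1. [or_false →] (1 | 0)  →  1;  E = ((~ (b ^ (~ (~ 1)))) | 0)
2. [or_false →] ((~ (b ^ (~ (~ 1)))) | 0)  →  (~ (b ^ (~ (~ 1))))
3. [not_not →] (~ (~ 1))  →  1;  cost 8 ≤ 8, done

(~ (b ^ 1))   [cost 8]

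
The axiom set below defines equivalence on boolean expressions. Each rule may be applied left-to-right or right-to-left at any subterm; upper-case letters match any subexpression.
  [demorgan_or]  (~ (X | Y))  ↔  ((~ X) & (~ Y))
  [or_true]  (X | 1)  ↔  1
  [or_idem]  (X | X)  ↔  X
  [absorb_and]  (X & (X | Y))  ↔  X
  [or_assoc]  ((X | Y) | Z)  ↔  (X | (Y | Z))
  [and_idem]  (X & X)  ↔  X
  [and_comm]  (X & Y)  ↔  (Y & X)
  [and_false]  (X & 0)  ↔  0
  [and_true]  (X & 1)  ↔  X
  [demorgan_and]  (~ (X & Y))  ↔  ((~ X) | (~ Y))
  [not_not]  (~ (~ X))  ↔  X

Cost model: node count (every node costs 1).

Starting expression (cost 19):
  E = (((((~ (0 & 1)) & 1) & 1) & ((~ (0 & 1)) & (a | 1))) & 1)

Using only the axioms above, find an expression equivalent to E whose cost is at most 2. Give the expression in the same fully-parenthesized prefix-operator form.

(~ 0)   [cost 2]

step 1: and_true (→) rewrites ((~ (0 & 1)) & 1) into (~ (0 & 1)), now ((((~ (0 & 1)) & 1) & ((~ (0 & 1)) & (a | 1))) & 1)
step 2: or_true (→) rewrites (a | 1) into 1, now ((((~ (0 & 1)) & 1) & ((~ (0 & 1)) & 1)) & 1)
step 3: and_idem (→) rewrites (((~ (0 & 1)) & 1) & ((~ (0 & 1)) & 1)) into ((~ (0 & 1)) & 1), now (((~ (0 & 1)) & 1) & 1)
step 4: and_true (→) rewrites ((~ (0 & 1)) & 1) into (~ (0 & 1)), now ((~ (0 & 1)) & 1)
step 5: and_true (→) rewrites (0 & 1) into 0, now ((~ 0) & 1)
step 6: and_true (→) rewrites ((~ 0) & 1) into (~ 0), reaching cost 2 (bound 2)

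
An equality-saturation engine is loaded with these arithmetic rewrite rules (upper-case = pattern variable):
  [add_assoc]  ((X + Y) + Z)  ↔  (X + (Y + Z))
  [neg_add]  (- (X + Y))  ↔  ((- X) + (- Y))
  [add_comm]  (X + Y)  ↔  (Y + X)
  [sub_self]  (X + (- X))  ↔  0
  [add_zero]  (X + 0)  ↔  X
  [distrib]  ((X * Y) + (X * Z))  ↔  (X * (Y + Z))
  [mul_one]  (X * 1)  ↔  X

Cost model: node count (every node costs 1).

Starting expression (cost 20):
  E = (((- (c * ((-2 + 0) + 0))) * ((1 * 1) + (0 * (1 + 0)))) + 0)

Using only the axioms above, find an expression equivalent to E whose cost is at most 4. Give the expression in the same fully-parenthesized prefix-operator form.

(- (c * -2))   [cost 4]

(1) (-2 + 0)  =[add_zero →]=  -2    ⊢ (((- (c * (-2 + 0))) * ((1 * 1) + (0 * (1 + 0)))) + 0)
(2) (1 + 0)  =[add_zero →]=  1    ⊢ (((- (c * (-2 + 0))) * ((1 * 1) + (0 * 1))) + 0)
(3) (0 * 1)  =[mul_one →]=  0    ⊢ (((- (c * (-2 + 0))) * ((1 * 1) + 0)) + 0)
(4) (1 * 1)  =[mul_one →]=  1    ⊢ (((- (c * (-2 + 0))) * (1 + 0)) + 0)
(5) (1 + 0)  =[add_zero →]=  1    ⊢ (((- (c * (-2 + 0))) * 1) + 0)
(6) ((- (c * (-2 + 0))) * 1)  =[mul_one →]=  (- (c * (-2 + 0)))    ⊢ ((- (c * (-2 + 0))) + 0)
(7) (-2 + 0)  =[add_zero →]=  -2    ⊢ ((- (c * -2)) + 0)
(8) ((- (c * -2)) + 0)  =[add_zero →]=  (- (c * -2))    ⊢ cost 4, within 4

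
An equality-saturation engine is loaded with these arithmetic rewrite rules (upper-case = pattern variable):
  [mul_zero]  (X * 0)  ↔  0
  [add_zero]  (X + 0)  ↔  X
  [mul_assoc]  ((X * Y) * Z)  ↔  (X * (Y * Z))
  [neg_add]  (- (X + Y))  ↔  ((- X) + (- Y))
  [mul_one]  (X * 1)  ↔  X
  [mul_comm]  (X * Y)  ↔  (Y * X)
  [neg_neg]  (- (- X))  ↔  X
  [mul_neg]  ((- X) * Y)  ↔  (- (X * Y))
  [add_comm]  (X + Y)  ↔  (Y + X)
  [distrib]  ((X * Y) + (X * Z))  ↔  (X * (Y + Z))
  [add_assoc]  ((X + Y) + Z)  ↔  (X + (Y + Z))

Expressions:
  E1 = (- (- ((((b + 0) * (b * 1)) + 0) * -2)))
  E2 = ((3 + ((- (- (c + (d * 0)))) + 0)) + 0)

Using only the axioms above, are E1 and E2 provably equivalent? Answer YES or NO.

NO

The axioms are sound identities: if E1 ↔* E2 then E1 and E2 evaluate identically under any assignment.
Under b=0, c=0, d=0: E1 evaluates to 0, E2 to 3. Distinct ⇒ no rewrite sequence connects them.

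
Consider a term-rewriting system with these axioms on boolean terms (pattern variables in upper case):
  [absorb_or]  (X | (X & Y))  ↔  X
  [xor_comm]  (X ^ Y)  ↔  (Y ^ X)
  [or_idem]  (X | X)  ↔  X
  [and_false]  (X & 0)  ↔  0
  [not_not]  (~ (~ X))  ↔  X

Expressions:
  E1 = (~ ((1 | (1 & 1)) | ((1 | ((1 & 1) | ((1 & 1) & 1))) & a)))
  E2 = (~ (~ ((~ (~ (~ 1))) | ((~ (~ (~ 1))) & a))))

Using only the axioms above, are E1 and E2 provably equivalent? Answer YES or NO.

(1) ((1 & 1) | ((1 & 1) & 1))  =[absorb_or →]=  (1 & 1)    ⊢ (~ ((1 | (1 & 1)) | ((1 | (1 & 1)) & a)))
(2) ((1 | (1 & 1)) | ((1 | (1 & 1)) & a))  =[absorb_or →]=  (1 | (1 & 1))    ⊢ (~ (1 | (1 & 1)))
(3) (1 | (1 & 1))  =[absorb_or →]=  1    ⊢ (~ 1)
(4) 1  =[not_not ←]=  (~ (~ 1))    ⊢ (~ (~ (~ 1)))
(5) (~ 1)  =[not_not ←]=  (~ (~ (~ 1)))    ⊢ (~ (~ (~ (~ (~ 1)))))
(6) (~ (~ (~ 1)))  =[absorb_or ←]=  ((~ (~ (~ 1))) | ((~ (~ (~ 1))) & a))    ⊢ E2

YES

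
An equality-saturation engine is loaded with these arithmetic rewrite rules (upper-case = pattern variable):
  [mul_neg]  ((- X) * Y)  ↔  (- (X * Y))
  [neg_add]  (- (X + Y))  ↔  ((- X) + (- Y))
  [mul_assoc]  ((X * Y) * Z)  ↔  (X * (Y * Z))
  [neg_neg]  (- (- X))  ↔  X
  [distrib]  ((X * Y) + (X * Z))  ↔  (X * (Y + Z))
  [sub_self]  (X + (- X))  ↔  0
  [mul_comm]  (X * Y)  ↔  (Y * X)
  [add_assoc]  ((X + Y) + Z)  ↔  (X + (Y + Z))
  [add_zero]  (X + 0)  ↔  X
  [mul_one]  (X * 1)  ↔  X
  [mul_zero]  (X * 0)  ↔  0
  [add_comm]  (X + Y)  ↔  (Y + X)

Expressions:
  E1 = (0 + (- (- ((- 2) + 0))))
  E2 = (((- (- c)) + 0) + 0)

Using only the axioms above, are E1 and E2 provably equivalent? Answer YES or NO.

NO

The axioms are sound identities: if E1 ↔* E2 then E1 and E2 evaluate identically under any assignment.
Under c=0: E1 evaluates to -2, E2 to 0. Distinct ⇒ no rewrite sequence connects them.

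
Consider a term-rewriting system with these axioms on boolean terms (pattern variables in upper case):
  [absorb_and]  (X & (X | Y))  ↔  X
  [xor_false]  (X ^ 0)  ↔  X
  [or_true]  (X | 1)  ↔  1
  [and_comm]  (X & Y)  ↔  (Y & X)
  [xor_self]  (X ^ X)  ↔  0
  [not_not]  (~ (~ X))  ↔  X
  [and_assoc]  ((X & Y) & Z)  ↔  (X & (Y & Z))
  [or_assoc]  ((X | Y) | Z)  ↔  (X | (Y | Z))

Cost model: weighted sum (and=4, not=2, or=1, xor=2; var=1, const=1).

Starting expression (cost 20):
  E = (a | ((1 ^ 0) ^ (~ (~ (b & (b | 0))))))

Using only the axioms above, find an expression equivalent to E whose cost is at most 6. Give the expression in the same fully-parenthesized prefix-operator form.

step 1: not_not (→) rewrites (~ (~ (b & (b | 0)))) into (b & (b | 0)), now (a | ((1 ^ 0) ^ (b & (b | 0))))
step 2: absorb_and (→) rewrites (b & (b | 0)) into b, now (a | ((1 ^ 0) ^ b))
step 3: xor_false (→) rewrites (1 ^ 0) into 1, reaching cost 6 (bound 6)

(a | (1 ^ b))   [cost 6]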